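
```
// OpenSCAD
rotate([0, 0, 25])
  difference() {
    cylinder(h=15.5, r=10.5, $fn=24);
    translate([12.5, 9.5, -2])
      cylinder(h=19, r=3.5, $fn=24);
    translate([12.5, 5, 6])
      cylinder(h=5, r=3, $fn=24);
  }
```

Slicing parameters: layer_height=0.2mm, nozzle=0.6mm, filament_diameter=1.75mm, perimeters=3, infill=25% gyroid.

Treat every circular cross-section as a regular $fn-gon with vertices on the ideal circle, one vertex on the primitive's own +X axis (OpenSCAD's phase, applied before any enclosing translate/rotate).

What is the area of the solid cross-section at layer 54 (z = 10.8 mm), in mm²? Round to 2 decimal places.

At z = 10.8 mm: the r=10.5 cylinder contributes a regular 24-gon of circumradius 10.5 (area = (24/2)·10.500²·sin(360°/24) = 342.42 mm²); the cylinder at (12.5, 9.5): section is a regular 24-gon, circumradius r=3.5 (area = (24/2)·3.500²·sin(360°/24) = 38.05 mm²); the cylinder at (12.5, 5): section is a regular 24-gon, circumradius r=3 (area = (24/2)·3.000²·sin(360°/24) = 27.95 mm²); Taking the first minus the rest: starting from the r=10.5 cylinder (342.42 mm²), the r=3.5 cylinder at (12.5, 9.5) misses the remaining region (no effect); the r=3 cylinder at (12.5, 5) misses the remaining region (no effect) — area = 342.42 mm²; (whole slice rotated 25° about Z — lengths, areas and connectivity unchanged). Overall, the cross-section is a single solid region. Net area = 342.42 mm².

342.42 mm²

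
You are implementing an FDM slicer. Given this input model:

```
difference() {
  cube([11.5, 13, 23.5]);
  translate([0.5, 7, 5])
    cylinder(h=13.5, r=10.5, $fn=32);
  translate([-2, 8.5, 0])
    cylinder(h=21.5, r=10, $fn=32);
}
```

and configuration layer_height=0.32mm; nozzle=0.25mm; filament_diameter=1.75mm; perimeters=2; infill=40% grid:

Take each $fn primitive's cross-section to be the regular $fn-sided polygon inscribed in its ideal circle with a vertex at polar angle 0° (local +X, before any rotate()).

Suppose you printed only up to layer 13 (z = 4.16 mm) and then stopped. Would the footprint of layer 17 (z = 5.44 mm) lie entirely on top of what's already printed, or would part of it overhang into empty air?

Compare the two slices. At z = 4.16: the cube (footprint 11.5×13) is included at this height (area 149.50 mm²); the cylinder at (0.5, 7) is not intersected at this z (z outside [5, 18.5]); the r=10 cylinder at (-2, 8.5) gives a regular 32-gon of circumradius 10 (constant along its height) (area = (32/2)·10.000²·sin(360°/32) = 312.14 mm²); Taking the first minus the rest: starting from the 11.5×13 cube (149.50 mm²), the r=10 cylinder at (-2, 8.5) partially overlaps it — only the 90.15 mm² overlap (of its 312.14 mm²) is removed, clipping the outline — area = 59.35 mm². At z = 5.44: the cube is present — its section is the full 11.5×13 rectangle (area 149.50 mm²); the r=10.5 cylinder at (0.5, 7) contributes a regular 32-gon of circumradius 10.5 (area = (32/2)·10.500²·sin(360°/32) = 344.14 mm²); the r=10 cylinder at (-2, 8.5) gives a regular 32-gon of circumradius 10 (constant along its height) (area = (32/2)·10.000²·sin(360°/32) = 312.14 mm²); Taking the first minus the rest: starting from the 11.5×13 cube (149.50 mm²), the r=10.5 cylinder at (0.5, 7) partially overlaps it — only the 133.02 mm² overlap (of its 344.14 mm²) is removed, clipping the outline; the r=10 cylinder at (-2, 8.5) misses the remaining region (no effect) — area = 16.48 mm². Checking containment: the cross-section at z = 5.44 is a subset of the cross-section at z = 4.16.

entirely on top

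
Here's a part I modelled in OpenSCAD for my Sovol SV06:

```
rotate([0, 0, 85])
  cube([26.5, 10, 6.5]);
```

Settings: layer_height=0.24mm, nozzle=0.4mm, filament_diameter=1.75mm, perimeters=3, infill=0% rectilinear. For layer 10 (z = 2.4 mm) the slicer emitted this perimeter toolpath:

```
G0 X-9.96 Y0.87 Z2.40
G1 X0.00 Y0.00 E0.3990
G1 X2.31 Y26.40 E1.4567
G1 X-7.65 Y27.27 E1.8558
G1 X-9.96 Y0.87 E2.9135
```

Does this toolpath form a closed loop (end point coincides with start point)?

Start point (G0): (-9.96, 0.87). End point (last G1): the path returns to the start — closed.

yes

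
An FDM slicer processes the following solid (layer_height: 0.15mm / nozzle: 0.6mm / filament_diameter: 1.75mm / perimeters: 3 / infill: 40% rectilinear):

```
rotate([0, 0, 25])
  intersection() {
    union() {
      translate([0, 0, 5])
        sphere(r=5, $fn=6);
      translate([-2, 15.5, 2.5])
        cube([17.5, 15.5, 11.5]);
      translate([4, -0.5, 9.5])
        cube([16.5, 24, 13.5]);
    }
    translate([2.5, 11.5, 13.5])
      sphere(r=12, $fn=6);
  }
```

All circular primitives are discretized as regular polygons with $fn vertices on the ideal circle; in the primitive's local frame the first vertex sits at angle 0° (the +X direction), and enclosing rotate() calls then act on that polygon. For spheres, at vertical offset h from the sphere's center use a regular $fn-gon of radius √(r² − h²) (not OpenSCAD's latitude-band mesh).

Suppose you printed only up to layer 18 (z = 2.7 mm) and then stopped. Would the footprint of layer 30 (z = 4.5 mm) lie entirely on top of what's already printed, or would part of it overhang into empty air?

Compare the two slices. At z = 2.7: the r=5 sphere contributes a regular 6-gon of circumradius √(5²−2.3²) = 4.440 (area = (6/2)·4.440²·sin(360°/6) = 51.21 mm²); the 17.5×15.5 cube at (-2, 15.5) contributes its full rectangle (area 271.25 mm²); the cube at (4, -0.5) is not intersected at this z (z outside [9.5, 23]); Taking the union: the 2 present regions are separate (no shared area or edge), so areas and boundary lengths simply add and each stays a separate island — area = 322.46 mm²; the r=12 sphere at (2.5, 11.5) slices to a regular 6-gon of circumradius 5.231 (√(r²−h²) with h=10.8 from center) (area = (6/2)·5.231²·sin(360°/6) = 71.08 mm²); After intersecting: the r=12 sphere at (2.5, 11.5) partially overlaps that combined region; clipping to the common part keeps 2.93 mm² — area = 2.93 mm²; (whole slice rotated 25° about Z — lengths, areas and connectivity unchanged). At z = 4.5: the r=5 sphere slices to a regular 6-gon of circumradius 4.975 (√(r²−h²) with h=0.5 from center) (area = (6/2)·4.975²·sin(360°/6) = 64.30 mm²); the 17.5×15.5 cube at (-2, 15.5) contributes its full rectangle (area 271.25 mm²); the cube at (4, -0.5) is not intersected at this z (z outside [9.5, 23]); Merging all regions: the 2 present regions are separate (no shared area or edge), so areas and boundary lengths simply add and each stays a separate island — area = 335.55 mm²; the r=12 sphere at (2.5, 11.5) slices to a regular 6-gon of circumradius 7.937 (√(r²−h²) with h=9 from center) (area = (6/2)·7.937²·sin(360°/6) = 163.68 mm²); Keeping only the common overlap: the r=12 sphere at (2.5, 11.5) partially overlaps the result so far; clipping to the common part keeps 26.48 mm² — area = 26.48 mm²; (whole slice rotated 25° about Z — lengths, areas and connectivity unchanged). Checking containment: at z = 4.5 the cross-section extends beyond the z = 2.7 cross-section by about 23.54 mm².

part overhangs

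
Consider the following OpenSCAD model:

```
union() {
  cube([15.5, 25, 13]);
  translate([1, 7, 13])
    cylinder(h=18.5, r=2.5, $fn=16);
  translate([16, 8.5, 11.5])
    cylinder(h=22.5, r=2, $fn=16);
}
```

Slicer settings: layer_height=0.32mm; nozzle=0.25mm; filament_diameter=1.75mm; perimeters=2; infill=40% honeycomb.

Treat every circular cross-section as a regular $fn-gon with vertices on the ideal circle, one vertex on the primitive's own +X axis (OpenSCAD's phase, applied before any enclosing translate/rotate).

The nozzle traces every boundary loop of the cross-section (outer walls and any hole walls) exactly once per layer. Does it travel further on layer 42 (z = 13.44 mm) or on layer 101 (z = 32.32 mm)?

Layer 42 (z = 13.44): the cube is not intersected at this z (z outside [0, 13]); the r=2.5 cylinder at (1, 7) gives a regular 16-gon of circumradius 2.5 (constant along its height) (perimeter = 2·16·2.500·sin(180°/16) = 15.61 mm); the r=2 cylinder at (16, 8.5) contributes a regular 16-gon of circumradius 2 (perimeter = 2·16·2.000·sin(180°/16) = 12.49 mm); Taking the union: the 2 present regions are separate (no shared area or edge), so areas and boundary lengths simply add and each stays a separate island — boundary = 28.09 mm. So its perimeter = 28.09 mm. Layer 101 (z = 32.32): the cube does not reach this height (z outside [0, 13]); the cylinder at (1, 7) is not intersected at this z (z outside [13, 31.5]); the r=2 cylinder at (16, 8.5) gives a regular 16-gon of circumradius 2 (constant along its height) (perimeter = 2·16·2.000·sin(180°/16) = 12.49 mm); Merging all regions: only the r=2 cylinder at (16, 8.5) is present, so the union is just that shape — boundary = 12.49 mm. So its perimeter = 12.49 mm. Layer 42 is larger (28.09 vs 12.49 mm).

layer 42 (z = 13.44 mm)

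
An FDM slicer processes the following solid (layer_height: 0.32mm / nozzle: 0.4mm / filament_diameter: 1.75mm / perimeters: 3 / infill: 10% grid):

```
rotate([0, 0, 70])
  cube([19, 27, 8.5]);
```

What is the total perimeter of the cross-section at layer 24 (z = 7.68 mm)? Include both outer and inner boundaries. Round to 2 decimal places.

92.00 mm

At z = 7.68 mm: the 19×27 cube contributes its full rectangle (perimeter 92.00 mm); (whole slice rotated 70° about Z — lengths, areas and connectivity unchanged). Overall, the cross-section is a single solid region. Total boundary length (outer) = 92.00 mm.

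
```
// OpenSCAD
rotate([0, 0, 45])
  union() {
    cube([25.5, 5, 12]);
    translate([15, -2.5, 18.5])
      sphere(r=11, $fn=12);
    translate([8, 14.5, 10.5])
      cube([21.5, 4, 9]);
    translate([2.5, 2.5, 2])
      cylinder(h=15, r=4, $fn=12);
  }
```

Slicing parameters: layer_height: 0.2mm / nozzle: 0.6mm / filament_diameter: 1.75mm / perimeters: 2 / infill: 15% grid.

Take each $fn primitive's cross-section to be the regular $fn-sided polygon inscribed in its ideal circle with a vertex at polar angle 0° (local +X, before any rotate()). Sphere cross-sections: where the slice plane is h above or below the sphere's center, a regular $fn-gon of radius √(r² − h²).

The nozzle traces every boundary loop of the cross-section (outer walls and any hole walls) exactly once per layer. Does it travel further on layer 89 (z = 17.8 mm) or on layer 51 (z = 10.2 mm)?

Layer 89 (z = 17.8): the cube does not reach this height (z outside [0, 12]); the r=11 sphere at (15, -2.5) contributes a regular 12-gon of circumradius √(11²−0.7²) = 10.978 (perimeter = 2·12·10.978·sin(180°/12) = 68.19 mm); the cube at (8, 14.5) is present — its section is the full 21.5×4 rectangle (perimeter 51.00 mm); the cylinder at (2.5, 2.5) does not reach this height (z outside [2, 17]); Merging all regions: the 2 present regions are separate (no shared area or edge), so areas and boundary lengths simply add and each stays a separate island — boundary = 119.19 mm; (whole slice rotated 45° about Z — lengths, areas and connectivity unchanged). So its perimeter = 119.19 mm. Layer 51 (z = 10.2): the cube is present — its section is the full 25.5×5 rectangle (perimeter 61.00 mm); the r=11 sphere at (15, -2.5) slices to a regular 12-gon of circumradius 7.219 (√(r²−h²) with h=8.3 from center) (perimeter = 2·12·7.219·sin(180°/12) = 44.84 mm); the cube at (8, 14.5) is absent (z outside [10.5, 19.5]); the cylinder at (2.5, 2.5): section is a regular 12-gon, circumradius r=4 (perimeter = 2·12·4.000·sin(180°/12) = 24.85 mm); Merging all regions: the regions partially overlap (shared area 74.39 mm²), so the edge portions inside another operand are dropped and the merged outline is re-measured after clipping — boundary = 78.86 mm; (whole slice rotated 45° about Z — lengths, areas and connectivity unchanged). So its perimeter = 78.86 mm. Layer 89 is larger (119.19 vs 78.86 mm).

layer 89 (z = 17.8 mm)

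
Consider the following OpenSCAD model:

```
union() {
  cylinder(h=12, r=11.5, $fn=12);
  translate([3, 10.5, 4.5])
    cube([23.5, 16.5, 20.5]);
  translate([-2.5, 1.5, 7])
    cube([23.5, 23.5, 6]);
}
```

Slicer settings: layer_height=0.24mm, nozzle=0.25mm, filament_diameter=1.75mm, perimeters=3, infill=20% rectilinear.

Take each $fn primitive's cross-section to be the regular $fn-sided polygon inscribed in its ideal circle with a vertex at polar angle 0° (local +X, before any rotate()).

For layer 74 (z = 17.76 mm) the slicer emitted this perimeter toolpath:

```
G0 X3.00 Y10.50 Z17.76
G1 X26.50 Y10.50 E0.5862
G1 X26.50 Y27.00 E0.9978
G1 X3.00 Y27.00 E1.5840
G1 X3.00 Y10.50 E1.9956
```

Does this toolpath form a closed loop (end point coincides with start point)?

Start point (G0): (3.00, 10.50). End point (last G1): the path returns to the start — closed.

yes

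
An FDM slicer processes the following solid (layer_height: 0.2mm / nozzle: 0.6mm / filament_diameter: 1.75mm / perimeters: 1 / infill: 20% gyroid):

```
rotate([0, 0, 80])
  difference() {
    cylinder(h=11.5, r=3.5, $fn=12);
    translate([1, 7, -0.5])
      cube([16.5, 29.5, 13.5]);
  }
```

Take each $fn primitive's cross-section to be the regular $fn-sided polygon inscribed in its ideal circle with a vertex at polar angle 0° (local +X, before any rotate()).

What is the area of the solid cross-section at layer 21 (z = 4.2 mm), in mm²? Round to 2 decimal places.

36.75 mm²

At z = 4.2 mm: the r=3.5 cylinder contributes a regular 12-gon of circumradius 3.5 (area = (12/2)·3.500²·sin(360°/12) = 36.75 mm²); the cube at (1, 7) (footprint 16.5×29.5) is included at this height (area 486.75 mm²); Subtracting the remaining from the first: starting from the r=3.5 cylinder (36.75 mm²), the 16.5×29.5 cube at (1, 7) misses the remaining region (no effect) — area = 36.75 mm²; (rotated 80° about Z; rotation is an isometry so areas/perimeters/island counts are preserved). Overall, the cross-section is a single solid region. Net area = 36.75 mm².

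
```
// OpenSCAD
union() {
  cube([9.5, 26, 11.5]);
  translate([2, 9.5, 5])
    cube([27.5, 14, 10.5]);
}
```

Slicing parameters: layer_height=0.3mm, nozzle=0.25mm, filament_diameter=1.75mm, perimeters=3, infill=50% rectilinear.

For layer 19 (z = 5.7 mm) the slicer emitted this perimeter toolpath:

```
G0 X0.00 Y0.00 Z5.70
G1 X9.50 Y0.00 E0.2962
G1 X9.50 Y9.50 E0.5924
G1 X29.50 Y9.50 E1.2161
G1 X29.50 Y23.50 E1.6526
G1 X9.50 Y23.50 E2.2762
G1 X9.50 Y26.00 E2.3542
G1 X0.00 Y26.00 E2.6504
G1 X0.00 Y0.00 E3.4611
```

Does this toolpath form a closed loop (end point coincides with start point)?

yes

Start point (G0): (0.00, 0.00). End point (last G1): the path returns to the start — closed.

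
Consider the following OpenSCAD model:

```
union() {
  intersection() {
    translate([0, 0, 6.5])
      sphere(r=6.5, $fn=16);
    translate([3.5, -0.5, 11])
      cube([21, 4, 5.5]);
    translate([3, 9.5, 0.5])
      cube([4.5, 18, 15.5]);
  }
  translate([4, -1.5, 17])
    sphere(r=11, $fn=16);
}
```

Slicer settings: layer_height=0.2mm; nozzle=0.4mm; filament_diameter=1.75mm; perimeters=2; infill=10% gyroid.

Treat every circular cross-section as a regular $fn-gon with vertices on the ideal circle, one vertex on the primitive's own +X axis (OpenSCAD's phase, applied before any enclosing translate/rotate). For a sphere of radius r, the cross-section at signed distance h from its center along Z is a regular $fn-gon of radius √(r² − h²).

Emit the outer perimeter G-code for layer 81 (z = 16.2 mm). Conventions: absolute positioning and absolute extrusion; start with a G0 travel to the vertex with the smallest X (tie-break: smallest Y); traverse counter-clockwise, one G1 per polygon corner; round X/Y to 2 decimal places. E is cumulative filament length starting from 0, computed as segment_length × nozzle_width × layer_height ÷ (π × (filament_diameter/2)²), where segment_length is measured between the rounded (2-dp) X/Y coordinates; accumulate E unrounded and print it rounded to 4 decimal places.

G0 X-6.97 Y-1.50 Z16.20
G1 X-6.14 Y-5.70 E0.1424
G1 X-3.76 Y-9.26 E0.2848
G1 X-0.20 Y-11.64 E0.4273
G1 X4.00 Y-12.47 E0.5696
G1 X8.20 Y-11.64 E0.7120
G1 X11.76 Y-9.26 E0.8545
G1 X14.14 Y-5.70 E0.9969
G1 X14.97 Y-1.50 E1.1393
G1 X14.14 Y2.70 E1.2817
G1 X11.76 Y6.26 E1.4241
G1 X8.20 Y8.64 E1.5665
G1 X4.00 Y9.47 E1.7089
G1 X-0.20 Y8.64 E1.8513
G1 X-3.76 Y6.26 E1.9938
G1 X-6.14 Y2.70 E2.1362
G1 X-6.97 Y-1.50 E2.2786

At z = 16.2 mm: the sphere does not reach this height (|z−center|=9.700 > r=6.5); the cube at (3.5, -0.5) (footprint 21×4) is included at this height; the cube at (3, 9.5) is not intersected at this z (z outside [0.5, 16]); Taking the intersection: at least one operand is absent at this height, so nothing remains; the r=11 sphere at (4, -1.5) contributes a regular 16-gon of circumradius √(11²−0.8²) = 10.971; Combining (union): only the r=11 sphere at (4, -1.5) is present, so the union is just that shape — 1 connected region. The outline is a single polygon with 16 vertices. Extrusion per mm of travel: 0.4 × 0.2 / (π × 0.875²) = 0.033260. Accumulating E over each segment gives final E = 2.2786.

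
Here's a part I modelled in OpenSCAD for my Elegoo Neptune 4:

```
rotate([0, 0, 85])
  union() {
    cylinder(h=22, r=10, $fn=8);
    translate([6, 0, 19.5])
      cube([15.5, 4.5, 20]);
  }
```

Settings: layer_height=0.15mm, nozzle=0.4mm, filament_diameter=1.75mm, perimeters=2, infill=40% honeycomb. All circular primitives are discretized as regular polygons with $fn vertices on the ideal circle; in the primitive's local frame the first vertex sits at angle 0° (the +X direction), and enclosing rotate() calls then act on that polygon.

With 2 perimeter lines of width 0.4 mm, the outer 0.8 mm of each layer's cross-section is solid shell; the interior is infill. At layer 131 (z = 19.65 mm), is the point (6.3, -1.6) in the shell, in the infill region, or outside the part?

At z = 19.65 mm: the r=10 cylinder contributes a regular 8-gon of circumradius 10; the 15.5×4.5 cube at (6, 0) contributes its full rectangle; Combining (union): the regions partially overlap (shared area 13.81 mm²), so overlapping operands fuse into one piece — 1 connected region; (whole slice rotated 85° about Z — lengths, areas and connectivity unchanged). Overall, the cross-section is a single solid region. Undo the 85° rotation: the query point maps to (-1.045, -6.415) in the un-rotated model frame. The nearest boundary edge runs (-0.00, -10.00)→(-7.07, -7.07); distance from the point to it = 2.91 mm. The point is inside the cross-section and 2.91 mm from the nearest boundary — more than the 0.8 mm shell width (2 × 0.4), so it's in the infill interior.

infill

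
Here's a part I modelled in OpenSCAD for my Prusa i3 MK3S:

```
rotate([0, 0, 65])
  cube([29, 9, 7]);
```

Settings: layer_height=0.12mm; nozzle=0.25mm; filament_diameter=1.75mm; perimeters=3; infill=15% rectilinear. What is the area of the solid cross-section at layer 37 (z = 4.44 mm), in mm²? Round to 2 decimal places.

261.00 mm²

At z = 4.44 mm: the cube (footprint 29×9) is included at this height (area 261.00 mm²); (rotated 65° about Z; rotation is an isometry so areas/perimeters/island counts are preserved). Overall, the cross-section is a single solid region. Net area = 261.00 mm².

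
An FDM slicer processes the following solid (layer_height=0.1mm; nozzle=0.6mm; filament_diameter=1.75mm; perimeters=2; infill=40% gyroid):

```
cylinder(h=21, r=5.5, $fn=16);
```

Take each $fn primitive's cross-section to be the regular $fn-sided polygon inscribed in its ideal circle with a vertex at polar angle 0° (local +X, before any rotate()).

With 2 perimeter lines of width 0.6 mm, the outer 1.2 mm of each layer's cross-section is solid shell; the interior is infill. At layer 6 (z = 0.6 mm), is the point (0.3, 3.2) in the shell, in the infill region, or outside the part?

infill

At z = 0.6 mm: the r=5.5 cylinder contributes a regular 16-gon of circumradius 5.5. Overall, the cross-section is a single solid region. The nearest boundary edge runs (2.10, 5.08)→(0.00, 5.50); distance from the point to it = 2.20 mm. The point is inside the cross-section and 2.20 mm from the nearest boundary — more than the 1.2 mm shell width (2 × 0.6), so it's in the infill interior.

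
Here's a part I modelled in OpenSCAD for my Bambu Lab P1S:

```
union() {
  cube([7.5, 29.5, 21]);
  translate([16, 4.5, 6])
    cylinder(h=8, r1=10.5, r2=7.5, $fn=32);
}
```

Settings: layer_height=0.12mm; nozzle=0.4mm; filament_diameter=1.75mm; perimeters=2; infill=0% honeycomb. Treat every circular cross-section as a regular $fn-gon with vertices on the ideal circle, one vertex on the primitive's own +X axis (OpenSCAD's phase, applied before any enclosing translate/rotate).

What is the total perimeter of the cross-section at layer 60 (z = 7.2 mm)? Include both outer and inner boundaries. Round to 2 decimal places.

At z = 7.2 mm: the cube (footprint 7.5×29.5) is included at this height (perimeter 74.00 mm); the cone at (16, 4.5) contributes a regular 32-gon of circumradius 10.050 (interpolated between r1=10.5 and r2=7.5 at t=0.150) (perimeter = 2·32·10.050·sin(180°/32) = 63.04 mm); Combining (union): the regions partially overlap (shared area 10.71 mm²), so the edge portions inside another operand are dropped and the merged outline is re-measured after clipping — boundary = 116.51 mm. Overall, the cross-section is a single solid region. Total boundary length (outer) = 116.51 mm.

116.51 mm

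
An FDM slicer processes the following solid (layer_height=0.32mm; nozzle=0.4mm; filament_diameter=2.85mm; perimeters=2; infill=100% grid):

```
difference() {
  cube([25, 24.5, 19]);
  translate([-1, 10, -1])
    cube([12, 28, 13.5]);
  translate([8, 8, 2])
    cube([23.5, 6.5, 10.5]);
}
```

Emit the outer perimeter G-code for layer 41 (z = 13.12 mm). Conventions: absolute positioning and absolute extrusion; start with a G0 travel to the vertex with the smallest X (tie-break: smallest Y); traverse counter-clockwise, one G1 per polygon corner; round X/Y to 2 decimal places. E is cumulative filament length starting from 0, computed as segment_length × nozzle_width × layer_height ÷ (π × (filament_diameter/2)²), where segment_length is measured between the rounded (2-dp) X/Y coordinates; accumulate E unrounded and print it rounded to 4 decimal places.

G0 X0.00 Y0.00 Z13.12
G1 X25.00 Y0.00 E0.5016
G1 X25.00 Y24.50 E0.9932
G1 X0.00 Y24.50 E1.4948
G1 X0.00 Y0.00 E1.9864

At z = 13.12 mm: the cube is present — its section is the full 25×24.5 rectangle; the cube at (-1, 10) is absent (z outside [-1, 12.5]); the cube at (8, 8) does not reach this height (z outside [2, 12.5]); Subtracting the remaining from the first: none of the subtracted shapes is present at this height, so the 25×24.5 cube is unchanged — 1 connected region. The outline is a single polygon with 4 vertices. Extrusion per mm of travel: 0.4 × 0.32 / (π × 1.425²) = 0.020065. Accumulating E over each segment gives final E = 1.9864.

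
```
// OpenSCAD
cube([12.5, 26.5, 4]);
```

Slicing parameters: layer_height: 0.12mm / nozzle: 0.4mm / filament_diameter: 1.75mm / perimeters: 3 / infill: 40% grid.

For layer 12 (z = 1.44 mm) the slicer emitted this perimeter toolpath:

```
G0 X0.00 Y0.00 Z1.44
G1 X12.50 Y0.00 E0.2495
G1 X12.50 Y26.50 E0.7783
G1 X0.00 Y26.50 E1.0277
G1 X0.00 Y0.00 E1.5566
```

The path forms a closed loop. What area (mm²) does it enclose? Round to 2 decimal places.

Apply the shoelace formula to the sequence of (X, Y) vertices; enclosed area = 331.25 mm².

331.25 mm²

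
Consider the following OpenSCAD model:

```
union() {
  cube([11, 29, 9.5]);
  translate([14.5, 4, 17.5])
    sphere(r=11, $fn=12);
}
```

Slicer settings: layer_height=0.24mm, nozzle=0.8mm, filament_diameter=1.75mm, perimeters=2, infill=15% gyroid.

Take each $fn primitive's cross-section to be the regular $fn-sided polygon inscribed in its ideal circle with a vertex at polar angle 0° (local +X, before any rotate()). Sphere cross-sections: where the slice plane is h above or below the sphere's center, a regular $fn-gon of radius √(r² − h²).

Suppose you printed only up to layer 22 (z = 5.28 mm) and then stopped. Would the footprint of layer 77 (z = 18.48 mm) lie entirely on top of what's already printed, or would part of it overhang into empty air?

Compare the two slices. At z = 5.28: the cube (footprint 11×29) is included at this height (area 319.00 mm²); the sphere at (14.5, 4) does not reach this height (|z−center|=12.220 > r=11); Merging all regions: only the 11×29 cube is present, so the union is just that shape — area = 319.00 mm². At z = 18.48: the cube is absent (z outside [0, 9.5]); the r=11 sphere at (14.5, 4) contributes a regular 12-gon of circumradius √(11²−0.98²) = 10.956 (area = (12/2)·10.956²·sin(360°/12) = 360.12 mm²); Combining (union): only the r=11 sphere at (14.5, 4) is present, so the union is just that shape — area = 360.12 mm². Checking containment: at z = 18.48 the cross-section extends beyond the z = 5.28 cross-section by about 279.11 mm².

part overhangs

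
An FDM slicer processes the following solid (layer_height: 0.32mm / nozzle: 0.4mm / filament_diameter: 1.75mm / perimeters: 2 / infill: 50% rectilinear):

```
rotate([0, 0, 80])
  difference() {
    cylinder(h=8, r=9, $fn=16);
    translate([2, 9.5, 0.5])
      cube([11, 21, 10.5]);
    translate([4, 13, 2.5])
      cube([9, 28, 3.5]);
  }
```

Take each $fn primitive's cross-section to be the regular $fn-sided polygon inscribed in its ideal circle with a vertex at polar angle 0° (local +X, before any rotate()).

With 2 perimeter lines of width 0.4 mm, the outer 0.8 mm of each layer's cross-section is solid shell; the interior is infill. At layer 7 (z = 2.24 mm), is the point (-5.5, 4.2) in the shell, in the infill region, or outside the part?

infill

At z = 2.24 mm: the r=9 cylinder contributes a regular 16-gon of circumradius 9; the 11×21 cube at (2, 9.5) contributes its full rectangle; the cube at (4, 13) is absent (z outside [2.5, 6]); Taking the first minus the rest: starting from the r=9 cylinder, the 11×21 cube at (2, 9.5) misses the remaining region (no effect) — 1 connected region; (rotated 80° about Z; rotation is an isometry so areas/perimeters/island counts are preserved). Overall, the cross-section is a single solid region. Undo the 80° rotation: the query point maps to (3.181, 6.146) in the un-rotated model frame. The nearest boundary edge runs (3.44, 8.31)→(6.36, 6.36); distance from the point to it = 1.95 mm. The point is inside the cross-section and 1.95 mm from the nearest boundary — more than the 0.8 mm shell width (2 × 0.4), so it's in the infill interior.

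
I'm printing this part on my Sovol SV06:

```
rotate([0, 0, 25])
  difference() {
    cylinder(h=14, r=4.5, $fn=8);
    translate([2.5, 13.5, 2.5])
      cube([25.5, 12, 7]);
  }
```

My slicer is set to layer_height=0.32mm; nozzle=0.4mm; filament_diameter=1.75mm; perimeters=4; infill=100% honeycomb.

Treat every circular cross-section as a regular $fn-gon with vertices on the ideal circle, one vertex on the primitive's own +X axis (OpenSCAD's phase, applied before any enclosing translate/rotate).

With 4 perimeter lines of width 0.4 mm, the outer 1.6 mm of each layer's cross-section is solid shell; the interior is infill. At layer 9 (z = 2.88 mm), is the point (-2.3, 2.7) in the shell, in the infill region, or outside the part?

shell

At z = 2.88 mm: the r=4.5 cylinder gives a regular 8-gon of circumradius 4.5 (constant along its height); the cube at (2.5, 13.5) (footprint 25.5×12) is included at this height; Taking the first minus the rest: starting from the r=4.5 cylinder, the 25.5×12 cube at (2.5, 13.5) misses the remaining region (no effect) — 1 connected region; (whole slice rotated 25° about Z — lengths, areas and connectivity unchanged). Overall, the cross-section is a single solid region. Undo the 25° rotation: the query point maps to (-0.943, 3.419) in the un-rotated model frame. The nearest boundary edge runs (-3.18, 3.18)→(0.00, 4.50); distance from the point to it = 0.64 mm. The point is inside the cross-section, 0.64 mm from the nearest boundary — within the 1.6 mm shell band (4 × 0.4).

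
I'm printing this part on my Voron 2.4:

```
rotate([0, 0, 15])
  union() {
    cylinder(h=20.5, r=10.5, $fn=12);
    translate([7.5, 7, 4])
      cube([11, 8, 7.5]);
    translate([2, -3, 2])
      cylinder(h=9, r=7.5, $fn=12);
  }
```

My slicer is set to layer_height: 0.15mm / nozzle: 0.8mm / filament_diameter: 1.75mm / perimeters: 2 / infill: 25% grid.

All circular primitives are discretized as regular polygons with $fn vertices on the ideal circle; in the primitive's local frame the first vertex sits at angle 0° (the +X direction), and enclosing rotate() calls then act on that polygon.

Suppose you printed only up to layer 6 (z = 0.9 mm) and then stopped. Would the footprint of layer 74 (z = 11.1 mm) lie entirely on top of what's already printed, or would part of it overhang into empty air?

part overhangs

Compare the two slices. At z = 0.9: the cylinder: section is a regular 12-gon, circumradius r=10.5 (area = (12/2)·10.500²·sin(360°/12) = 330.75 mm²); the cube at (7.5, 7) is not intersected at this z (z outside [4, 11.5]); the cylinder at (2, -3) does not reach this height (z outside [2, 11]); Merging all regions: only the r=10.5 cylinder is present, so the union is just that shape — area = 330.75 mm²; (rotated 15° about Z; rotation is an isometry so areas/perimeters/island counts are preserved). At z = 11.1: the r=10.5 cylinder contributes a regular 12-gon of circumradius 10.5 (area = (12/2)·10.500²·sin(360°/12) = 330.75 mm²); the cube at (7.5, 7) (footprint 11×8) is included at this height (area 88.00 mm²); the cylinder at (2, -3) is not intersected at this z (z outside [2, 11]); Merging all regions: the 2 present regions are separate (no shared area or edge), so areas and boundary lengths simply add and each stays a separate island — area = 418.75 mm²; (whole slice rotated 15° about Z — lengths, areas and connectivity unchanged). Checking containment: at z = 11.1 the cross-section extends beyond the z = 0.9 cross-section by about 88.00 mm².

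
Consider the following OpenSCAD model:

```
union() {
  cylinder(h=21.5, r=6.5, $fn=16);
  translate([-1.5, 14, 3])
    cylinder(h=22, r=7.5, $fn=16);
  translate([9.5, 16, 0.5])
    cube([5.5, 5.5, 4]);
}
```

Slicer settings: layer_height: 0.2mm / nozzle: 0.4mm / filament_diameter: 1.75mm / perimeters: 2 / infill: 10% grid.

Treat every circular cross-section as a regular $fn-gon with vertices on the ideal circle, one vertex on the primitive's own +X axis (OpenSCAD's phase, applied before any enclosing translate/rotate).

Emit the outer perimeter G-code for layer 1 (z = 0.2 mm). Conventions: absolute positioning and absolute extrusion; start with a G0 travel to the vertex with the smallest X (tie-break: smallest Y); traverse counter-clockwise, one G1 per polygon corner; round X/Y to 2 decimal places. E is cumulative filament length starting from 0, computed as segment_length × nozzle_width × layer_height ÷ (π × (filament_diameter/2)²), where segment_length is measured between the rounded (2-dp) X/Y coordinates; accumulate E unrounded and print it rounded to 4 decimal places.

At z = 0.2 mm: the r=6.5 cylinder contributes a regular 16-gon of circumradius 6.5; the cylinder at (-1.5, 14) is absent (z outside [3, 25]); the cube at (9.5, 16) is not intersected at this z (z outside [0.5, 4.5]); Merging all regions: only the r=6.5 cylinder is present, so the union is just that shape — 1 connected region. The outline is a single polygon with 16 vertices. Extrusion per mm of travel: 0.4 × 0.2 / (π × 0.875²) = 0.033260. Accumulating E over each segment gives final E = 1.3505.

G0 X-6.50 Y0.00 Z0.20
G1 X-6.01 Y-2.49 E0.0844
G1 X-4.60 Y-4.60 E0.1688
G1 X-2.49 Y-6.01 E0.2532
G1 X0.00 Y-6.50 E0.3376
G1 X2.49 Y-6.01 E0.4220
G1 X4.60 Y-4.60 E0.5064
G1 X6.01 Y-2.49 E0.5908
G1 X6.50 Y0.00 E0.6752
G1 X6.01 Y2.49 E0.7597
G1 X4.60 Y4.60 E0.8441
G1 X2.49 Y6.01 E0.9285
G1 X0.00 Y6.50 E1.0129
G1 X-2.49 Y6.01 E1.0973
G1 X-4.60 Y4.60 E1.1817
G1 X-6.01 Y2.49 E1.2661
G1 X-6.50 Y0.00 E1.3505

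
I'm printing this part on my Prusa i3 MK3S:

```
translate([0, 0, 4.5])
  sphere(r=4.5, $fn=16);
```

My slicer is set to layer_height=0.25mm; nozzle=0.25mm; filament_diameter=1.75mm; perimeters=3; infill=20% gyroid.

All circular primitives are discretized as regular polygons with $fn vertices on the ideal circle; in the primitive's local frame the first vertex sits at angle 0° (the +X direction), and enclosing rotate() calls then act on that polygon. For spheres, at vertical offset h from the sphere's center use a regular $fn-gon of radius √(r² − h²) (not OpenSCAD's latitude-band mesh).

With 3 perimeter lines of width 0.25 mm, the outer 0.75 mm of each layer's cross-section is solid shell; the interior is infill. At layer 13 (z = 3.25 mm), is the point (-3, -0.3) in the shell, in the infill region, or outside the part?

infill

At z = 3.25 mm: the r=4.5 sphere slices to a regular 16-gon of circumradius 4.323 (√(r²−h²) with h=1.25 from center). Overall, the cross-section is a single solid region. The nearest boundary edge runs (-4.32, 0.00)→(-3.99, -1.65); distance from the point to it = 1.24 mm. The point is inside the cross-section and 1.24 mm from the nearest boundary — more than the 0.75 mm shell width (3 × 0.25), so it's in the infill interior.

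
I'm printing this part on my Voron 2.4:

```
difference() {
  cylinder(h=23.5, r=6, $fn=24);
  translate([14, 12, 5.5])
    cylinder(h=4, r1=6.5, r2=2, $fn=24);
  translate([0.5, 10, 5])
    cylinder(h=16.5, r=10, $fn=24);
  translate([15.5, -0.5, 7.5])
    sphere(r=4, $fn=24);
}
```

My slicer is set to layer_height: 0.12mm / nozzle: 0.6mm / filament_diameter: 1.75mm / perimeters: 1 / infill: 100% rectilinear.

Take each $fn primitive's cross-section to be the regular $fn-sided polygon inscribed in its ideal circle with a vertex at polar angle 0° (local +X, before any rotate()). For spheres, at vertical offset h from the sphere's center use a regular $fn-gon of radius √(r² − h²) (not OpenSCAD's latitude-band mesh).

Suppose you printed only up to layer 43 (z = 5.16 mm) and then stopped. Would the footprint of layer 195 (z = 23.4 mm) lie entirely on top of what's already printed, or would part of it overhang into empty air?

Compare the two slices. At z = 5.16: the r=6 cylinder contributes a regular 24-gon of circumradius 6 (area = (24/2)·6.000²·sin(360°/24) = 111.81 mm²); the cone at (14, 12) is absent (z outside [5.5, 9.5]); the r=10 cylinder at (0.5, 10) contributes a regular 24-gon of circumradius 10 (area = (24/2)·10.000²·sin(360°/24) = 310.58 mm²); the r=4 sphere at (15.5, -0.5) slices to a regular 24-gon of circumradius 3.244 (√(r²−h²) with h=2.34 from center) (area = (24/2)·3.244²·sin(360°/24) = 32.69 mm²); Taking the first minus the rest: starting from the r=6 cylinder (111.81 mm²), the r=10 cylinder at (0.5, 10) partially overlaps it — only the 47.94 mm² overlap (of its 310.58 mm²) is removed, clipping the outline; the r=4 sphere at (15.5, -0.5) misses the remaining region (no effect) — area = 63.87 mm². At z = 23.4: the cylinder: section is a regular 24-gon, circumradius r=6 (area = (24/2)·6.000²·sin(360°/24) = 111.81 mm²); the cone at (14, 12) is absent (z outside [5.5, 9.5]); the cylinder at (0.5, 10) is not intersected at this z (z outside [5, 21.5]); the sphere at (15.5, -0.5) is absent (|z−center|=15.900 > r=4); Taking the first minus the rest: none of the subtracted shapes is present at this height, so the r=6 cylinder is unchanged — area = 111.81 mm². Checking containment: at z = 23.4 the cross-section extends beyond the z = 5.16 cross-section by about 47.94 mm².

part overhangs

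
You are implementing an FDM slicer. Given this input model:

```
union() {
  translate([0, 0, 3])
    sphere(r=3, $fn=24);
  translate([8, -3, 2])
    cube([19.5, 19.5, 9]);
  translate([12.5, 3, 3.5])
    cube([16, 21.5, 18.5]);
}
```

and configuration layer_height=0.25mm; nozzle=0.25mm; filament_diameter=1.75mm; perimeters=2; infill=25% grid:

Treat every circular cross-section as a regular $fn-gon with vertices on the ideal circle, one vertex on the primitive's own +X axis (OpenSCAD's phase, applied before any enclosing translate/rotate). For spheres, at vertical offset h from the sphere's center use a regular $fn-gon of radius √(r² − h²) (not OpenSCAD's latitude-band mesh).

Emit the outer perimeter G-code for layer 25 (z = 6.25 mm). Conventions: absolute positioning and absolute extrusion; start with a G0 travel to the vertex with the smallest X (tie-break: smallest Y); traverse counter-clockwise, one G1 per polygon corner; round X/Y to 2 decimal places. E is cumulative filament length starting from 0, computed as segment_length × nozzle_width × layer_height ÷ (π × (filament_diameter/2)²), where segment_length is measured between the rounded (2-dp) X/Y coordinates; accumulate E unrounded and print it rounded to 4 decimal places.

At z = 6.25 mm: the sphere is absent (|z−center|=3.250 > r=3); the 19.5×19.5 cube at (8, -3) contributes its full rectangle; the cube at (12.5, 3) (footprint 16×21.5) is included at this height; Combining (union): the regions partially overlap (shared area 202.50 mm²), so overlapping operands fuse into one piece — 1 connected region. The outline is a single polygon with 8 vertices. Extrusion per mm of travel: 0.25 × 0.25 / (π × 0.875²) = 0.025984. Accumulating E over each segment gives final E = 2.4945.

G0 X8.00 Y-3.00 Z6.25
G1 X27.50 Y-3.00 E0.5067
G1 X27.50 Y3.00 E0.6626
G1 X28.50 Y3.00 E0.6886
G1 X28.50 Y24.50 E1.2473
G1 X12.50 Y24.50 E1.6630
G1 X12.50 Y16.50 E1.8709
G1 X8.00 Y16.50 E1.9878
G1 X8.00 Y-3.00 E2.4945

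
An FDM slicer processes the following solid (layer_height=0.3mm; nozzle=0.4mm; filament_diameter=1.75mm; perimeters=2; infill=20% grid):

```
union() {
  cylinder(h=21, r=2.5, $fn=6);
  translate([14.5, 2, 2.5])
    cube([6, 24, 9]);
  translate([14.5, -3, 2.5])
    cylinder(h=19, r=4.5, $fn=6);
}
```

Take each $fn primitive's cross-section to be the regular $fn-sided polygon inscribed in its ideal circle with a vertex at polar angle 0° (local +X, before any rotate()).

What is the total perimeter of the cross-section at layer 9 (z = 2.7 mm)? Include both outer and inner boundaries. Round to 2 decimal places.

At z = 2.7 mm: the r=2.5 cylinder contributes a regular 6-gon of circumradius 2.5 (perimeter = 2·6·2.500·sin(180°/6) = 15.00 mm); the cube at (14.5, 2) is present — its section is the full 6×24 rectangle (perimeter 60.00 mm); the cylinder at (14.5, -3): section is a regular 6-gon, circumradius r=4.5 (perimeter = 2·6·4.500·sin(180°/6) = 27.00 mm); Taking the union: the 3 present regions are separate (no shared area or edge), so areas and boundary lengths simply add and each stays a separate island — boundary = 102.00 mm. Overall, the cross-section has 3 separate islands. Total boundary length (outer) = 102.00 mm.

102.00 mm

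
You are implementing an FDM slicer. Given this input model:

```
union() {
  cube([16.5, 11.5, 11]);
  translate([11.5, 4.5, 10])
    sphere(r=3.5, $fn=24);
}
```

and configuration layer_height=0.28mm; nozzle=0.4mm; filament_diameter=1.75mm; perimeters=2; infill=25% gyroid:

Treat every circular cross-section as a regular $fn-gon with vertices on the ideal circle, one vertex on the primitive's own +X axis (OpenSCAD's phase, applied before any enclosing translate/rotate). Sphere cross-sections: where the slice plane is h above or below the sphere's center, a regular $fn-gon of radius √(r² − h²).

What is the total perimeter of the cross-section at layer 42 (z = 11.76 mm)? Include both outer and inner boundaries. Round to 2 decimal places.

At z = 11.76 mm: the cube does not reach this height (z outside [0, 11]); the r=3.5 sphere at (11.5, 4.5) slices to a regular 24-gon of circumradius 3.025 (√(r²−h²) with h=1.76 from center) (perimeter = 2·24·3.025·sin(180°/24) = 18.95 mm); Combining (union): only the r=3.5 sphere at (11.5, 4.5) is present, so the union is just that shape — boundary = 18.95 mm. Overall, the cross-section is a single solid region. Total boundary length (outer) = 18.95 mm.

18.95 mm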